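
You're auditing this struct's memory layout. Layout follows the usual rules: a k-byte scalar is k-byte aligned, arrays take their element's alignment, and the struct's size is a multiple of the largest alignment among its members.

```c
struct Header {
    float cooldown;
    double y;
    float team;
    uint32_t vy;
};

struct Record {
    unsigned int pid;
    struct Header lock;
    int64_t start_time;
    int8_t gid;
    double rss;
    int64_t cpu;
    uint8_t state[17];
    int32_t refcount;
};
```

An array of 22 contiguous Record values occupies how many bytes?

1936

Header: @0: cooldown [4B, align 4] → 4; +4 pad (align 8); @8: y [8B, align 8] → 16; @16: team [4B, align 4] → 20; @20: vy [4B, align 4] → 24; size 24, align 8
@0: pid [4B, align 4] → 4
+4 pad (align 8)
@8: lock [24B, align 8] → 32
@32: start_time [8B, align 8] → 40
@40: gid [1B, align 1] → 41
+7 pad (align 8)
@48: rss [8B, align 8] → 56
@56: cpu [8B, align 8] → 64
@64: state [17B, align 1] → 81
+3 pad (align 4)
@84: refcount [4B, align 4] → 88
size 88, align 8
array of 22: 22 × 88 = 1936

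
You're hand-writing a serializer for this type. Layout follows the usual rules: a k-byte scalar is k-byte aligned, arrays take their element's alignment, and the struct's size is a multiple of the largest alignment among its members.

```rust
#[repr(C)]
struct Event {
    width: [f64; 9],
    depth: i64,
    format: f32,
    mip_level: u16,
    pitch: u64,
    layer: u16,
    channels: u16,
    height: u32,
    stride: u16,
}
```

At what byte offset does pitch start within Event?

88

0..72  width  (72B, 8-aligned)
72..80  depth  (8B, 8-aligned)
80..84  format  (4B, 4-aligned)
84..86  mip_level  (2B, 2-aligned)
86..88  -- padding (2B)
88..96  pitch  (8B, 8-aligned)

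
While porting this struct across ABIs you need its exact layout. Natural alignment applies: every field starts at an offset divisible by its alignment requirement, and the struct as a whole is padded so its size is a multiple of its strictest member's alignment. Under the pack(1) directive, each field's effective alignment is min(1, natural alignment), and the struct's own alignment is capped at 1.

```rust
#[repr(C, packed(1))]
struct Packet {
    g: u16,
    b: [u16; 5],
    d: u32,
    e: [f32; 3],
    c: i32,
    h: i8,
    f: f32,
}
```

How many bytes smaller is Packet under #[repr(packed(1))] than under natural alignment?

natural layout:
  g at 0 (size 2, align 2) → ends 2
  b at 2 (size 10, align 2) → ends 12
  d at 12 (size 4, align 4) → ends 16
  e at 16 (size 12, align 4) → ends 28
  c at 28 (size 4, align 4) → ends 32
  h at 32 (size 1, align 1) → ends 33
  pad 3 to align 4 for f
  f at 36 (size 4, align 4) → ends 40
  total 40 bytes, alignment 4
packed(1) layout:
  g at 0 (size 2, align 1) → ends 2
  b at 2 (size 10, align 1) → ends 12
  d at 12 (size 4, align 1) → ends 16
  e at 16 (size 12, align 1) → ends 28
  c at 28 (size 4, align 1) → ends 32
  h at 32 (size 1, align 1) → ends 33
  f at 33 (size 4, align 1) → ends 37
  total 37 bytes, alignment 1
40 − 37 = 3

3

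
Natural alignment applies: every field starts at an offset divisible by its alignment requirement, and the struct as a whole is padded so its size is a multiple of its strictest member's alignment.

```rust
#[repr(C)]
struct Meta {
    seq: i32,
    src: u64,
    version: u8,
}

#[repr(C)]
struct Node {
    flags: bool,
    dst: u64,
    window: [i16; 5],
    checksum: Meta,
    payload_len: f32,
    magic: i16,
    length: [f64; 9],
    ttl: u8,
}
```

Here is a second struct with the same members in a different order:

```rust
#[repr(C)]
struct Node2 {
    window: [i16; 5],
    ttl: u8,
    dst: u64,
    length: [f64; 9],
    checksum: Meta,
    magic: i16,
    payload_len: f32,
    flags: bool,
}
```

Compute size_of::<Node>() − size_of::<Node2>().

8

Meta: seq at 0 (size 4, align 4) → ends 4; pad 4 to align 8 for src; src at 8 (size 8, align 8) → ends 16; version at 16 (size 1, align 1) → ends 17; tail pad 7 to reach multiple of 8; total 24 bytes, alignment 8
flags at 0 (size 1, align 1) → ends 1
pad 7 to align 8 for dst
dst at 8 (size 8, align 8) → ends 16
window at 16 (size 10, align 2) → ends 26
pad 6 to align 8 for checksum
checksum at 32 (size 24, align 8) → ends 56
payload_len at 56 (size 4, align 4) → ends 60
magic at 60 (size 2, align 2) → ends 62
pad 2 to align 8 for length
length at 64 (size 72, align 8) → ends 136
ttl at 136 (size 1, align 1) → ends 137
tail pad 7 to reach multiple of 8
total 144 bytes, alignment 8
— Node2 —
window at 0 (size 10, align 2) → ends 10
ttl at 10 (size 1, align 1) → ends 11
pad 5 to align 8 for dst
dst at 16 (size 8, align 8) → ends 24
length at 24 (size 72, align 8) → ends 96
checksum at 96 (size 24, align 8) → ends 120
magic at 120 (size 2, align 2) → ends 122
pad 2 to align 4 for payload_len
payload_len at 124 (size 4, align 4) → ends 128
flags at 128 (size 1, align 1) → ends 129
tail pad 7 to reach multiple of 8
total 136 bytes, alignment 8
144 − 136 = 8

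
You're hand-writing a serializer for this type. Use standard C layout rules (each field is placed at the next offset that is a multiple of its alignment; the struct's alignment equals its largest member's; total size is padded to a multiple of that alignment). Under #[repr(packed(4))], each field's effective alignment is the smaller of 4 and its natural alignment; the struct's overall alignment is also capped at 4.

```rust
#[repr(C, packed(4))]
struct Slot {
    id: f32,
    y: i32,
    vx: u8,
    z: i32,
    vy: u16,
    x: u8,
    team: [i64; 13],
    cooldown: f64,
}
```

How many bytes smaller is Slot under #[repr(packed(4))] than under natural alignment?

natural layout:
  id at 0 (size 4, align 4) → ends 4
  y at 4 (size 4, align 4) → ends 8
  vx at 8 (size 1, align 1) → ends 9
  pad 3 to align 4 for z
  z at 12 (size 4, align 4) → ends 16
  vy at 16 (size 2, align 2) → ends 18
  x at 18 (size 1, align 1) → ends 19
  pad 5 to align 8 for team
  team at 24 (size 104, align 8) → ends 128
  cooldown at 128 (size 8, align 8) → ends 136
  total 136 bytes, alignment 8
packed(4) layout:
  id at 0 (size 4, align 4) → ends 4
  y at 4 (size 4, align 4) → ends 8
  vx at 8 (size 1, align 1) → ends 9
  pad 3 to align 4 for z
  z at 12 (size 4, align 4) → ends 16
  vy at 16 (size 2, align 2) → ends 18
  x at 18 (size 1, align 1) → ends 19
  pad 1 to align 4 for team
  team at 20 (size 104, align 4) → ends 124
  cooldown at 124 (size 8, align 4) → ends 132
  total 132 bytes, alignment 4
136 − 132 = 4

4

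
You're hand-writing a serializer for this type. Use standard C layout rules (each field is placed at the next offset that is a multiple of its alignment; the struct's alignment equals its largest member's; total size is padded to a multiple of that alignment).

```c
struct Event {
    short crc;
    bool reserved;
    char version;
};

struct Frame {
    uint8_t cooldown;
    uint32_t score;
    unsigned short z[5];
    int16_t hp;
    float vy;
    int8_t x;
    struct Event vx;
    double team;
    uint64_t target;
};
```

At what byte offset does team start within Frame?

Event: @0: crc [2B, align 2] → 2; @2: reserved [1B, align 1] → 3; @3: version [1B, align 1] → 4; size 4, align 2
@0: cooldown [1B, align 1] → 1
+3 pad (align 4)
@4: score [4B, align 4] → 8
@8: z [10B, align 2] → 18
@18: hp [2B, align 2] → 20
@20: vy [4B, align 4] → 24
@24: x [1B, align 1] → 25
+1 pad (align 2)
@26: vx [4B, align 2] → 30
+2 pad (align 8)
@32: team [8B, align 8] → 40

32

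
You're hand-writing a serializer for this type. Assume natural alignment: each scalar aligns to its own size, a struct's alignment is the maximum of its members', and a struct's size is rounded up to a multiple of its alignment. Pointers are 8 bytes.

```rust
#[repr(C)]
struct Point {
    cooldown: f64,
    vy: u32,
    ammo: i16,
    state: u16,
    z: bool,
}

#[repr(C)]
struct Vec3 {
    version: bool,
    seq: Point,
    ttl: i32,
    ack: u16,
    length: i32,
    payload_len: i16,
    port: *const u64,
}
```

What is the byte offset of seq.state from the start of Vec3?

22

Point: cooldown at 0 (size 8, align 8) → ends 8; vy at 8 (size 4, align 4) → ends 12; ammo at 12 (size 2, align 2) → ends 14; state at 14 (size 2, align 2) → ends 16; z at 16 (size 1, align 1) → ends 17; tail pad 7 to reach multiple of 8; total 24 bytes, alignment 8
version at 0 (size 1, align 1) → ends 1
pad 7 to align 8 for seq
seq at 8 (size 24, align 8) → ends 32
within Point: state at 14
8 + 14 = 22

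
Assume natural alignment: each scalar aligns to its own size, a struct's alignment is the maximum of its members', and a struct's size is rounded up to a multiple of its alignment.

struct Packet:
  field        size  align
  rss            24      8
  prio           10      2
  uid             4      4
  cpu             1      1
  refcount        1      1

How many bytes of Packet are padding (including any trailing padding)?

8

@0: rss [24B, align 8] → 24
@24: prio [10B, align 2] → 34
+2 pad (align 4)
@36: uid [4B, align 4] → 40
@40: cpu [1B, align 1] → 41
@41: refcount [1B, align 1] → 42
+6 tail pad (align 8)
size 48, align 8
data bytes 40, size 48 → padding 8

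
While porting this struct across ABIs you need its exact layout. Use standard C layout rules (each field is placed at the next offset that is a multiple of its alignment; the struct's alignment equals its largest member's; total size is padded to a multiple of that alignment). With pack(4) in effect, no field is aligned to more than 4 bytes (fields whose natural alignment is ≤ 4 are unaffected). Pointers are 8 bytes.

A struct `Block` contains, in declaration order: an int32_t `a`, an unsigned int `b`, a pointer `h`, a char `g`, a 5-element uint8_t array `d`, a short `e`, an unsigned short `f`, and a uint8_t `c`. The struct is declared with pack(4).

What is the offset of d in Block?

a at 0 (size 4, align 4) → ends 4
b at 4 (size 4, align 4) → ends 8
h at 8 (size 8, align 4) → ends 16
g at 16 (size 1, align 1) → ends 17
d at 17 (size 5, align 1) → ends 22

17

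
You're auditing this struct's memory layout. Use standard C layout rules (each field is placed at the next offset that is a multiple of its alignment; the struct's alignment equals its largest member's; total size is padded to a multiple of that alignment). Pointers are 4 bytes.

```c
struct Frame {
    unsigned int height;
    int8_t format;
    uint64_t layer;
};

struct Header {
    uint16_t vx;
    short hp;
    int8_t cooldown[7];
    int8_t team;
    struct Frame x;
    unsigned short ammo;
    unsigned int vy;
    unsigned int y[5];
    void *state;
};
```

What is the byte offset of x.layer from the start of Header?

Frame: height at 0 (size 4, align 4) → ends 4; format at 4 (size 1, align 1) → ends 5; pad 3 to align 8 for layer; layer at 8 (size 8, align 8) → ends 16; total 16 bytes, alignment 8
vx at 0 (size 2, align 2) → ends 2
hp at 2 (size 2, align 2) → ends 4
cooldown at 4 (size 7, align 1) → ends 11
team at 11 (size 1, align 1) → ends 12
pad 4 to align 8 for x
x at 16 (size 16, align 8) → ends 32
within Frame: layer at 8
16 + 8 = 24

24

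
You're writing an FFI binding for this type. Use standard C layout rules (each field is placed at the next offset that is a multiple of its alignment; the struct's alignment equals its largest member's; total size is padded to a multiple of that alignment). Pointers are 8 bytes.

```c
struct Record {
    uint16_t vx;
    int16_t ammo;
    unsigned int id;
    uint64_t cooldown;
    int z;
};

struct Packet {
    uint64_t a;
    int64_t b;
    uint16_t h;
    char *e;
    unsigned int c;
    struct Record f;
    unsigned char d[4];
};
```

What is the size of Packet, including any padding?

72

Record: vx at 0 (size 2, align 2) → ends 2; ammo at 2 (size 2, align 2) → ends 4; id at 4 (size 4, align 4) → ends 8; cooldown at 8 (size 8, align 8) → ends 16; z at 16 (size 4, align 4) → ends 20; tail pad 4 to reach multiple of 8; total 24 bytes, alignment 8
a at 0 (size 8, align 8) → ends 8
b at 8 (size 8, align 8) → ends 16
h at 16 (size 2, align 2) → ends 18
pad 6 to align 8 for e
e at 24 (size 8, align 8) → ends 32
c at 32 (size 4, align 4) → ends 36
pad 4 to align 8 for f
f at 40 (size 24, align 8) → ends 64
d at 64 (size 4, align 1) → ends 68
tail pad 4 to reach multiple of 8
total 72 bytes, alignment 8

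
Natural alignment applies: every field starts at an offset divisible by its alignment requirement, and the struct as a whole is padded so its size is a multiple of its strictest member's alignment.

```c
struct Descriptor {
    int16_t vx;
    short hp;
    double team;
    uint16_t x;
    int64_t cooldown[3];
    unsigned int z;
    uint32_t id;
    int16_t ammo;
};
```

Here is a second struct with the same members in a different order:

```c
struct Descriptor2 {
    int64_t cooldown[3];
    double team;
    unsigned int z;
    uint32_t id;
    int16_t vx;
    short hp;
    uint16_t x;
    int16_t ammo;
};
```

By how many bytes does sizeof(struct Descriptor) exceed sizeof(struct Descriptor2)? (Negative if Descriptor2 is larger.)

16

@0: vx [2B, align 2] → 2
@2: hp [2B, align 2] → 4
+4 pad (align 8)
@8: team [8B, align 8] → 16
@16: x [2B, align 2] → 18
+6 pad (align 8)
@24: cooldown [24B, align 8] → 48
@48: z [4B, align 4] → 52
@52: id [4B, align 4] → 56
@56: ammo [2B, align 2] → 58
+6 tail pad (align 8)
size 64, align 8
— Descriptor2 —
@0: cooldown [24B, align 8] → 24
@24: team [8B, align 8] → 32
@32: z [4B, align 4] → 36
@36: id [4B, align 4] → 40
@40: vx [2B, align 2] → 42
@42: hp [2B, align 2] → 44
@44: x [2B, align 2] → 46
@46: ammo [2B, align 2] → 48
size 48, align 8
64 − 48 = 16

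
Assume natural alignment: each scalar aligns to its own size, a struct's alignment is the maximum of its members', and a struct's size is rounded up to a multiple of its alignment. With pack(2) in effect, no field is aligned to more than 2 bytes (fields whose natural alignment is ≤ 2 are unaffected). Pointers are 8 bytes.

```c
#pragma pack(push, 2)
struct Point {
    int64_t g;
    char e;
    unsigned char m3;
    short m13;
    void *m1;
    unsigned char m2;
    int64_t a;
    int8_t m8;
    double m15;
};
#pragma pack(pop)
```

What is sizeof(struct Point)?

40 bytes

0..8  g  (8B, 2-aligned)
8..9  e  (1B, 1-aligned)
9..10  m3  (1B, 1-aligned)
10..12  m13  (2B, 2-aligned)
12..20  m1  (8B, 2-aligned)
20..21  m2  (1B, 1-aligned)
21..22  -- padding (1B)
22..30  a  (8B, 2-aligned)
30..31  m8  (1B, 1-aligned)
31..32  -- padding (1B)
32..40  m15  (8B, 2-aligned)
sizeof = 40, alignof = 2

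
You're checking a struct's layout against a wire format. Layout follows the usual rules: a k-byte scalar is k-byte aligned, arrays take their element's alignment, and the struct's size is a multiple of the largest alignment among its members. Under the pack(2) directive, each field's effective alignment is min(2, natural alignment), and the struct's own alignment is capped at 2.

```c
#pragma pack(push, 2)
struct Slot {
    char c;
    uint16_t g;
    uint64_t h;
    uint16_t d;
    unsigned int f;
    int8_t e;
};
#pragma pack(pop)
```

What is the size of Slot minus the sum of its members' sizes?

2

0..1  c  (1B, 1-aligned)
1..2  -- padding (1B)
2..4  g  (2B, 2-aligned)
4..12  h  (8B, 2-aligned)
12..14  d  (2B, 2-aligned)
14..18  f  (4B, 2-aligned)
18..19  e  (1B, 1-aligned)
19..20  -- tail padding (1B)
sizeof = 20, alignof = 2
data bytes 18, size 20 → padding 2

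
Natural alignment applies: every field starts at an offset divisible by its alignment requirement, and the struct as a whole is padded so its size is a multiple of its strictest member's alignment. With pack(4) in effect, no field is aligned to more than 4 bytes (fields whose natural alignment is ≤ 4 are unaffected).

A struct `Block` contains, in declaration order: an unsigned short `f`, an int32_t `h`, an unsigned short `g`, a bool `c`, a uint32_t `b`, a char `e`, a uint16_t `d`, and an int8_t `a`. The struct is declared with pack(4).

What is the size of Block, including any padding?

24 bytes

0..2  f  (2B, 2-aligned)
2..4  -- padding (2B)
4..8  h  (4B, 4-aligned)
8..10  g  (2B, 2-aligned)
10..11  c  (1B, 1-aligned)
11..12  -- padding (1B)
12..16  b  (4B, 4-aligned)
16..17  e  (1B, 1-aligned)
17..18  -- padding (1B)
18..20  d  (2B, 2-aligned)
20..21  a  (1B, 1-aligned)
21..24  -- tail padding (3B)
sizeof = 24, alignof = 4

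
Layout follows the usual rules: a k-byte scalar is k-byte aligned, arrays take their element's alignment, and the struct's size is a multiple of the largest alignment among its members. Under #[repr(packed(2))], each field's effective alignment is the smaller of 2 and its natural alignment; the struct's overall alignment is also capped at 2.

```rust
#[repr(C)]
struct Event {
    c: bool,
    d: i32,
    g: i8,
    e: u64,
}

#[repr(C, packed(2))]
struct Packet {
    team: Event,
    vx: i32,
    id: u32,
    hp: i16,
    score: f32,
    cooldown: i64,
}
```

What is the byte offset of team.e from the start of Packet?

Event: 0..1  c  (1B, 1-aligned); 1..4  -- padding (3B); 4..8  d  (4B, 4-aligned); 8..9  g  (1B, 1-aligned); 9..16  -- padding (7B); 16..24  e  (8B, 8-aligned); sizeof = 24, alignof = 8
0..24  team  (24B, 2-aligned)
within Event: e at 16
0 + 16 = 16

16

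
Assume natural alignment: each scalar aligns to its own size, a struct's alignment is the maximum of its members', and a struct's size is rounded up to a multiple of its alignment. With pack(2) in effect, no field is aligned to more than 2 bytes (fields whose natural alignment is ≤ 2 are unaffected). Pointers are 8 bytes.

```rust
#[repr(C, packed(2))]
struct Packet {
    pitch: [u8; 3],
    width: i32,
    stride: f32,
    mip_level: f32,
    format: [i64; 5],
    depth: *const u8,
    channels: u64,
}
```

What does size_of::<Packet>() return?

pitch at 0 (size 3, align 1) → ends 3
pad 1 to align 2 for width
width at 4 (size 4, align 2) → ends 8
stride at 8 (size 4, align 2) → ends 12
mip_level at 12 (size 4, align 2) → ends 16
format at 16 (size 40, align 2) → ends 56
depth at 56 (size 8, align 2) → ends 64
channels at 64 (size 8, align 2) → ends 72
total 72 bytes, alignment 2

72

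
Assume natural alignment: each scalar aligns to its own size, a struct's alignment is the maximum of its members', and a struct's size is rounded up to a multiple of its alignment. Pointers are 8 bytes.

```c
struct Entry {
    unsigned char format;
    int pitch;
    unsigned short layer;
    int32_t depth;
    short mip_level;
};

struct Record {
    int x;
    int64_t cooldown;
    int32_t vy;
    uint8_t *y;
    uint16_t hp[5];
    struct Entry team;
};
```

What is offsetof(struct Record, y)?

24

Entry: @0: format [1B, align 1] → 1; +3 pad (align 4); @4: pitch [4B, align 4] → 8; @8: layer [2B, align 2] → 10; +2 pad (align 4); @12: depth [4B, align 4] → 16; @16: mip_level [2B, align 2] → 18; +2 tail pad (align 4); size 20, align 4
@0: x [4B, align 4] → 4
+4 pad (align 8)
@8: cooldown [8B, align 8] → 16
@16: vy [4B, align 4] → 20
+4 pad (align 8)
@24: y [8B, align 8] → 32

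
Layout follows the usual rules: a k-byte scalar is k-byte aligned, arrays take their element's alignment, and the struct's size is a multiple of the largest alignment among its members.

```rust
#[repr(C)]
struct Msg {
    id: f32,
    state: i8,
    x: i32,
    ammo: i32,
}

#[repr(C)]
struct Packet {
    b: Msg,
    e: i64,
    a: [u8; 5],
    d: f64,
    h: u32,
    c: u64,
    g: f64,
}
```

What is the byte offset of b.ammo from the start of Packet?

12

Msg: @0: id [4B, align 4] → 4; @4: state [1B, align 1] → 5; +3 pad (align 4); @8: x [4B, align 4] → 12; @12: ammo [4B, align 4] → 16; size 16, align 4
@0: b [16B, align 4] → 16
within Msg: ammo at 12
0 + 12 = 12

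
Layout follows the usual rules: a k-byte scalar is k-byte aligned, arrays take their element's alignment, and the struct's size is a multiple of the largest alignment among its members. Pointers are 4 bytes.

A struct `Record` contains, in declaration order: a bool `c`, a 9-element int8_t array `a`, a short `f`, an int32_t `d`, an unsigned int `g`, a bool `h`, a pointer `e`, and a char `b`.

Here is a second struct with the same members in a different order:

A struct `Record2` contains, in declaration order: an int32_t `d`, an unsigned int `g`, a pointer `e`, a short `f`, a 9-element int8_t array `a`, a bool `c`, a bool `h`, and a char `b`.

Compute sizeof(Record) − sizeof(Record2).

4

0..1  c  (1B, 1-aligned)
1..10  a  (9B, 1-aligned)
10..12  f  (2B, 2-aligned)
12..16  d  (4B, 4-aligned)
16..20  g  (4B, 4-aligned)
20..21  h  (1B, 1-aligned)
21..24  -- padding (3B)
24..28  e  (4B, 4-aligned)
28..29  b  (1B, 1-aligned)
29..32  -- tail padding (3B)
sizeof = 32, alignof = 4
— Record2 —
0..4  d  (4B, 4-aligned)
4..8  g  (4B, 4-aligned)
8..12  e  (4B, 4-aligned)
12..14  f  (2B, 2-aligned)
14..23  a  (9B, 1-aligned)
23..24  c  (1B, 1-aligned)
24..25  h  (1B, 1-aligned)
25..26  b  (1B, 1-aligned)
26..28  -- tail padding (2B)
sizeof = 28, alignof = 4
32 − 28 = 4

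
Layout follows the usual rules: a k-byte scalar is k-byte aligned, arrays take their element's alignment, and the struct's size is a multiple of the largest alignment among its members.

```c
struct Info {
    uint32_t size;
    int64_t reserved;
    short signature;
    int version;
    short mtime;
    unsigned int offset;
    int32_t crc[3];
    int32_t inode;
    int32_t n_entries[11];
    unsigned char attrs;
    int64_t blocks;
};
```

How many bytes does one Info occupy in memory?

104 bytes

@0: size [4B, align 4] → 4
+4 pad (align 8)
@8: reserved [8B, align 8] → 16
@16: signature [2B, align 2] → 18
+2 pad (align 4)
@20: version [4B, align 4] → 24
@24: mtime [2B, align 2] → 26
+2 pad (align 4)
@28: offset [4B, align 4] → 32
@32: crc [12B, align 4] → 44
@44: inode [4B, align 4] → 48
@48: n_entries [44B, align 4] → 92
@92: attrs [1B, align 1] → 93
+3 pad (align 8)
@96: blocks [8B, align 8] → 104
size 104, align 8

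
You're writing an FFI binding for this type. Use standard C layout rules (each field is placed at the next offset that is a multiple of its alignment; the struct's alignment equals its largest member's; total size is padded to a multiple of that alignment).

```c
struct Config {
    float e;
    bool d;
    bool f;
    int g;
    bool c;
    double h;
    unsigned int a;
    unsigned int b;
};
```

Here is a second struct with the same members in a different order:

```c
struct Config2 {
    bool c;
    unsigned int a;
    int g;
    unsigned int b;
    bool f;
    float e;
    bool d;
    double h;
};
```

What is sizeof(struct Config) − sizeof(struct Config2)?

0..4  e  (4B, 4-aligned)
4..5  d  (1B, 1-aligned)
5..6  f  (1B, 1-aligned)
6..8  -- padding (2B)
8..12  g  (4B, 4-aligned)
12..13  c  (1B, 1-aligned)
13..16  -- padding (3B)
16..24  h  (8B, 8-aligned)
24..28  a  (4B, 4-aligned)
28..32  b  (4B, 4-aligned)
sizeof = 32, alignof = 8
— Config2 —
0..1  c  (1B, 1-aligned)
1..4  -- padding (3B)
4..8  a  (4B, 4-aligned)
8..12  g  (4B, 4-aligned)
12..16  b  (4B, 4-aligned)
16..17  f  (1B, 1-aligned)
17..20  -- padding (3B)
20..24  e  (4B, 4-aligned)
24..25  d  (1B, 1-aligned)
25..32  -- padding (7B)
32..40  h  (8B, 8-aligned)
sizeof = 40, alignof = 8
32 − 40 = -8

-8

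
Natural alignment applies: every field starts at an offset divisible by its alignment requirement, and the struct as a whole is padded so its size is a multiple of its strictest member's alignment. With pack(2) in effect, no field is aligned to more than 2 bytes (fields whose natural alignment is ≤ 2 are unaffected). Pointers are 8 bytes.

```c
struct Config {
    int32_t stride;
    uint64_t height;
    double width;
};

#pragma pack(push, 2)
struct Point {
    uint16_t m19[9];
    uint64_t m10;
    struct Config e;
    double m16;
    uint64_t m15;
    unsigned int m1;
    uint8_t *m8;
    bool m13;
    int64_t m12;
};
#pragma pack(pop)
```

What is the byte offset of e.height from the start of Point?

34

Config: @0: stride [4B, align 4] → 4; +4 pad (align 8); @8: height [8B, align 8] → 16; @16: width [8B, align 8] → 24; size 24, align 8
@0: m19 [18B, align 2] → 18
@18: m10 [8B, align 2] → 26
@26: e [24B, align 2] → 50
within Config: height at 8
26 + 8 = 34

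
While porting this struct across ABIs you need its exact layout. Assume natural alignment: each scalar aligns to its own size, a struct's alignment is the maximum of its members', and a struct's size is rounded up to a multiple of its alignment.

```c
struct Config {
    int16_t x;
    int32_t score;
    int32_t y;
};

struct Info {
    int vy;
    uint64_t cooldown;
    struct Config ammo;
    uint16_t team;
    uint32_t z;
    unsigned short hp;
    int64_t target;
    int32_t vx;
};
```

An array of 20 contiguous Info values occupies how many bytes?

Config: 0..2  x  (2B, 2-aligned); 2..4  -- padding (2B); 4..8  score  (4B, 4-aligned); 8..12  y  (4B, 4-aligned); sizeof = 12, alignof = 4
0..4  vy  (4B, 4-aligned)
4..8  -- padding (4B)
8..16  cooldown  (8B, 8-aligned)
16..28  ammo  (12B, 4-aligned)
28..30  team  (2B, 2-aligned)
30..32  -- padding (2B)
32..36  z  (4B, 4-aligned)
36..38  hp  (2B, 2-aligned)
38..40  -- padding (2B)
40..48  target  (8B, 8-aligned)
48..52  vx  (4B, 4-aligned)
52..56  -- tail padding (4B)
sizeof = 56, alignof = 8
array of 20: 20 × 56 = 1120

1120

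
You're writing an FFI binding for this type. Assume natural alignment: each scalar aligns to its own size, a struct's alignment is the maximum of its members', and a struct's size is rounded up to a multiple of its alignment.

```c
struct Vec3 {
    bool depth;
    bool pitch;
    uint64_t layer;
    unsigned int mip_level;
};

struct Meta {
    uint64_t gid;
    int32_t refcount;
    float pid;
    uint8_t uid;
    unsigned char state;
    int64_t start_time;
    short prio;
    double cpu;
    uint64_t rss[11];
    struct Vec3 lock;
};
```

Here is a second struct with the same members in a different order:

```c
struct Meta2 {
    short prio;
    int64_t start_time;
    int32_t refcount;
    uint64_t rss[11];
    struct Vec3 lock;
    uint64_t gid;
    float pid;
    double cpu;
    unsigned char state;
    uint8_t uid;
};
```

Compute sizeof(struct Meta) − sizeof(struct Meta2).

Vec3: @0: depth [1B, align 1] → 1; @1: pitch [1B, align 1] → 2; +6 pad (align 8); @8: layer [8B, align 8] → 16; @16: mip_level [4B, align 4] → 20; +4 tail pad (align 8); size 24, align 8
@0: gid [8B, align 8] → 8
@8: refcount [4B, align 4] → 12
@12: pid [4B, align 4] → 16
@16: uid [1B, align 1] → 17
@17: state [1B, align 1] → 18
+6 pad (align 8)
@24: start_time [8B, align 8] → 32
@32: prio [2B, align 2] → 34
+6 pad (align 8)
@40: cpu [8B, align 8] → 48
@48: rss [88B, align 8] → 136
@136: lock [24B, align 8] → 160
size 160, align 8
— Meta2 —
@0: prio [2B, align 2] → 2
+6 pad (align 8)
@8: start_time [8B, align 8] → 16
@16: refcount [4B, align 4] → 20
+4 pad (align 8)
@24: rss [88B, align 8] → 112
@112: lock [24B, align 8] → 136
@136: gid [8B, align 8] → 144
@144: pid [4B, align 4] → 148
+4 pad (align 8)
@152: cpu [8B, align 8] → 160
@160: state [1B, align 1] → 161
@161: uid [1B, align 1] → 162
+6 tail pad (align 8)
size 168, align 8
160 − 168 = -8

-8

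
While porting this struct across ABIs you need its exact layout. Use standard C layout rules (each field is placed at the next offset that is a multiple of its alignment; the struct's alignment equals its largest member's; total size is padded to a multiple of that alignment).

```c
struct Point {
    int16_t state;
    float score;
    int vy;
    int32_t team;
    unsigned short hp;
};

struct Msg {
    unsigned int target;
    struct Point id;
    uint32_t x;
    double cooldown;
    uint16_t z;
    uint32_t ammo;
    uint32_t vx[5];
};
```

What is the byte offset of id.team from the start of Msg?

16

Point: @0: state [2B, align 2] → 2; +2 pad (align 4); @4: score [4B, align 4] → 8; @8: vy [4B, align 4] → 12; @12: team [4B, align 4] → 16; @16: hp [2B, align 2] → 18; +2 tail pad (align 4); size 20, align 4
@0: target [4B, align 4] → 4
@4: id [20B, align 4] → 24
within Point: team at 12
4 + 12 = 16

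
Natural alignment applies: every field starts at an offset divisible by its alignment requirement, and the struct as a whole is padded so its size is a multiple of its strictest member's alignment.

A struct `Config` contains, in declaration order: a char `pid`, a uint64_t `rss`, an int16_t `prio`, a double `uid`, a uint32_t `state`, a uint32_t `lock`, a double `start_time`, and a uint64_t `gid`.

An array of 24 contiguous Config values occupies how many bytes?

0..1  pid  (1B, 1-aligned)
1..8  -- padding (7B)
8..16  rss  (8B, 8-aligned)
16..18  prio  (2B, 2-aligned)
18..24  -- padding (6B)
24..32  uid  (8B, 8-aligned)
32..36  state  (4B, 4-aligned)
36..40  lock  (4B, 4-aligned)
40..48  start_time  (8B, 8-aligned)
48..56  gid  (8B, 8-aligned)
sizeof = 56, alignof = 8
array of 24: 24 × 56 = 1344

1344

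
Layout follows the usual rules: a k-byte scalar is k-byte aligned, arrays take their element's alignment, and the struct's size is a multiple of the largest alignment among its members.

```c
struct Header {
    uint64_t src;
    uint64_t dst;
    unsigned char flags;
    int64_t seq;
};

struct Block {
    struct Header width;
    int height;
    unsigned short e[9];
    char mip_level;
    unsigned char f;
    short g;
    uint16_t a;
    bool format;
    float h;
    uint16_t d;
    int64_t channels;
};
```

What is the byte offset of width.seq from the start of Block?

24

Header: src at 0 (size 8, align 8) → ends 8; dst at 8 (size 8, align 8) → ends 16; flags at 16 (size 1, align 1) → ends 17; pad 7 to align 8 for seq; seq at 24 (size 8, align 8) → ends 32; total 32 bytes, alignment 8
width at 0 (size 32, align 8) → ends 32
within Header: seq at 24
0 + 24 = 24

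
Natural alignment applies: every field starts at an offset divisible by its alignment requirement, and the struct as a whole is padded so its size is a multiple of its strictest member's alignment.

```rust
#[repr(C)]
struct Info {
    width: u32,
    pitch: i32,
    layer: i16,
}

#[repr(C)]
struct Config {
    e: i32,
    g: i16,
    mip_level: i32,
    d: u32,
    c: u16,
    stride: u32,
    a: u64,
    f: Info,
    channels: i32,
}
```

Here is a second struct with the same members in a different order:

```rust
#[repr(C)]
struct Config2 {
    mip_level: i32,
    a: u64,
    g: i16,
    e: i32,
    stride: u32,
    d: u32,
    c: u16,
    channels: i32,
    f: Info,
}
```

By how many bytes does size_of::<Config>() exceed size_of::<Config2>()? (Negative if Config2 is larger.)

-8

Info: @0: width [4B, align 4] → 4; @4: pitch [4B, align 4] → 8; @8: layer [2B, align 2] → 10; +2 tail pad (align 4); size 12, align 4
@0: e [4B, align 4] → 4
@4: g [2B, align 2] → 6
+2 pad (align 4)
@8: mip_level [4B, align 4] → 12
@12: d [4B, align 4] → 16
@16: c [2B, align 2] → 18
+2 pad (align 4)
@20: stride [4B, align 4] → 24
@24: a [8B, align 8] → 32
@32: f [12B, align 4] → 44
@44: channels [4B, align 4] → 48
size 48, align 8
— Config2 —
@0: mip_level [4B, align 4] → 4
+4 pad (align 8)
@8: a [8B, align 8] → 16
@16: g [2B, align 2] → 18
+2 pad (align 4)
@20: e [4B, align 4] → 24
@24: stride [4B, align 4] → 28
@28: d [4B, align 4] → 32
@32: c [2B, align 2] → 34
+2 pad (align 4)
@36: channels [4B, align 4] → 40
@40: f [12B, align 4] → 52
+4 tail pad (align 8)
size 56, align 8
48 − 56 = -8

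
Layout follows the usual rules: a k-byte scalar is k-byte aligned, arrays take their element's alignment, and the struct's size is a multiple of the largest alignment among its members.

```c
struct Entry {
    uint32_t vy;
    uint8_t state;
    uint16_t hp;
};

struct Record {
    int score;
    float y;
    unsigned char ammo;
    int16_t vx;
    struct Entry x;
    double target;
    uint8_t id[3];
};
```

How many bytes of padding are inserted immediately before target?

Entry: vy at 0 (size 4, align 4) → ends 4; state at 4 (size 1, align 1) → ends 5; pad 1 to align 2 for hp; hp at 6 (size 2, align 2) → ends 8; total 8 bytes, alignment 4
score at 0 (size 4, align 4) → ends 4
y at 4 (size 4, align 4) → ends 8
ammo at 8 (size 1, align 1) → ends 9
pad 1 to align 2 for vx
vx at 10 (size 2, align 2) → ends 12
x at 12 (size 8, align 4) → ends 20
pad 4 to align 8 for target
target at 24 (size 8, align 8) → ends 32

4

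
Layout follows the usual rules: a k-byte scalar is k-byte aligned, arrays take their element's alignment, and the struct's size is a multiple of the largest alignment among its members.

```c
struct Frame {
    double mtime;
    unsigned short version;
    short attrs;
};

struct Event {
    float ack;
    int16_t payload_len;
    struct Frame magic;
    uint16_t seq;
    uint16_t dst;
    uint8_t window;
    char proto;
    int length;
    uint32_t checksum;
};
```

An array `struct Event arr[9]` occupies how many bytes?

360

Frame: @0: mtime [8B, align 8] → 8; @8: version [2B, align 2] → 10; @10: attrs [2B, align 2] → 12; +4 tail pad (align 8); size 16, align 8
@0: ack [4B, align 4] → 4
@4: payload_len [2B, align 2] → 6
+2 pad (align 8)
@8: magic [16B, align 8] → 24
@24: seq [2B, align 2] → 26
@26: dst [2B, align 2] → 28
@28: window [1B, align 1] → 29
@29: proto [1B, align 1] → 30
+2 pad (align 4)
@32: length [4B, align 4] → 36
@36: checksum [4B, align 4] → 40
size 40, align 8
array of 9: 9 × 40 = 360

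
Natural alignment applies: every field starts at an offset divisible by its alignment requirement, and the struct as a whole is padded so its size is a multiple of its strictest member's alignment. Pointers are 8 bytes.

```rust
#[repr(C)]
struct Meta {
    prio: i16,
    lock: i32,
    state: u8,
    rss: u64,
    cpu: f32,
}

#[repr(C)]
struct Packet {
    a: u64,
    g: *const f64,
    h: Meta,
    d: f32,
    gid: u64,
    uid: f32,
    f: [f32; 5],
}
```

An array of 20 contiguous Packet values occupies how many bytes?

Meta: 0..2  prio  (2B, 2-aligned); 2..4  -- padding (2B); 4..8  lock  (4B, 4-aligned); 8..9  state  (1B, 1-aligned); 9..16  -- padding (7B); 16..24  rss  (8B, 8-aligned); 24..28  cpu  (4B, 4-aligned); 28..32  -- tail padding (4B); sizeof = 32, alignof = 8
0..8  a  (8B, 8-aligned)
8..16  g  (8B, 8-aligned)
16..48  h  (32B, 8-aligned)
48..52  d  (4B, 4-aligned)
52..56  -- padding (4B)
56..64  gid  (8B, 8-aligned)
64..68  uid  (4B, 4-aligned)
68..88  f  (20B, 4-aligned)
sizeof = 88, alignof = 8
array of 20: 20 × 88 = 1760

1760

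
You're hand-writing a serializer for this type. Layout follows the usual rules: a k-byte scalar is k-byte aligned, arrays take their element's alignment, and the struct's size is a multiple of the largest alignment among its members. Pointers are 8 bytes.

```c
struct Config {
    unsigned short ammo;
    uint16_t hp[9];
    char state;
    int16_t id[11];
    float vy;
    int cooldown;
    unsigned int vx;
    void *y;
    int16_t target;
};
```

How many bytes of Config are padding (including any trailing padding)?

7

@0: ammo [2B, align 2] → 2
@2: hp [18B, align 2] → 20
@20: state [1B, align 1] → 21
+1 pad (align 2)
@22: id [22B, align 2] → 44
@44: vy [4B, align 4] → 48
@48: cooldown [4B, align 4] → 52
@52: vx [4B, align 4] → 56
@56: y [8B, align 8] → 64
@64: target [2B, align 2] → 66
+6 tail pad (align 8)
size 72, align 8
data bytes 65, size 72 → padding 7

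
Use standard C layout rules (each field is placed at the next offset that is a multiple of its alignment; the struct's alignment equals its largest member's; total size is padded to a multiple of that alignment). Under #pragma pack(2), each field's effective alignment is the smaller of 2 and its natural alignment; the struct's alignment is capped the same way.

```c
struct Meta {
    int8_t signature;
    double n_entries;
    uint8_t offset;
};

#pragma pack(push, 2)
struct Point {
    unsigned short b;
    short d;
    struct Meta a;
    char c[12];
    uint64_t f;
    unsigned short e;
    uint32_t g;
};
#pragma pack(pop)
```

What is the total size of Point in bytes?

54

Meta: signature at 0 (size 1, align 1) → ends 1; pad 7 to align 8 for n_entries; n_entries at 8 (size 8, align 8) → ends 16; offset at 16 (size 1, align 1) → ends 17; tail pad 7 to reach multiple of 8; total 24 bytes, alignment 8
b at 0 (size 2, align 2) → ends 2
d at 2 (size 2, align 2) → ends 4
a at 4 (size 24, align 2) → ends 28
c at 28 (size 12, align 1) → ends 40
f at 40 (size 8, align 2) → ends 48
e at 48 (size 2, align 2) → ends 50
g at 50 (size 4, align 2) → ends 54
total 54 bytes, alignment 2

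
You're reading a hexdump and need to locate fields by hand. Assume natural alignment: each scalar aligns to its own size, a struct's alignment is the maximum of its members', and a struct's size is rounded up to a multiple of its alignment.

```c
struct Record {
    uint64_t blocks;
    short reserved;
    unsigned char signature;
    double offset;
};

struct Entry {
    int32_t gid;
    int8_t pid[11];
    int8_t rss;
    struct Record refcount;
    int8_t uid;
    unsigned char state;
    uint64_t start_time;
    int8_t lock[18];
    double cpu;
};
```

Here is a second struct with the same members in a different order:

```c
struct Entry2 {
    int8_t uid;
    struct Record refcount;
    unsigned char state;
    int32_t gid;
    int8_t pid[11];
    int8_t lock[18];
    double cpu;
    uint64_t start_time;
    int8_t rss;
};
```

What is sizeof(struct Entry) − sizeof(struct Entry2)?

-8

Record: 0..8  blocks  (8B, 8-aligned); 8..10  reserved  (2B, 2-aligned); 10..11  signature  (1B, 1-aligned); 11..16  -- padding (5B); 16..24  offset  (8B, 8-aligned); sizeof = 24, alignof = 8
0..4  gid  (4B, 4-aligned)
4..15  pid  (11B, 1-aligned)
15..16  rss  (1B, 1-aligned)
16..40  refcount  (24B, 8-aligned)
40..41  uid  (1B, 1-aligned)
41..42  state  (1B, 1-aligned)
42..48  -- padding (6B)
48..56  start_time  (8B, 8-aligned)
56..74  lock  (18B, 1-aligned)
74..80  -- padding (6B)
80..88  cpu  (8B, 8-aligned)
sizeof = 88, alignof = 8
— Entry2 —
0..1  uid  (1B, 1-aligned)
1..8  -- padding (7B)
8..32  refcount  (24B, 8-aligned)
32..33  state  (1B, 1-aligned)
33..36  -- padding (3B)
36..40  gid  (4B, 4-aligned)
40..51  pid  (11B, 1-aligned)
51..69  lock  (18B, 1-aligned)
69..72  -- padding (3B)
72..80  cpu  (8B, 8-aligned)
80..88  start_time  (8B, 8-aligned)
88..89  rss  (1B, 1-aligned)
89..96  -- tail padding (7B)
sizeof = 96, alignof = 8
88 − 96 = -8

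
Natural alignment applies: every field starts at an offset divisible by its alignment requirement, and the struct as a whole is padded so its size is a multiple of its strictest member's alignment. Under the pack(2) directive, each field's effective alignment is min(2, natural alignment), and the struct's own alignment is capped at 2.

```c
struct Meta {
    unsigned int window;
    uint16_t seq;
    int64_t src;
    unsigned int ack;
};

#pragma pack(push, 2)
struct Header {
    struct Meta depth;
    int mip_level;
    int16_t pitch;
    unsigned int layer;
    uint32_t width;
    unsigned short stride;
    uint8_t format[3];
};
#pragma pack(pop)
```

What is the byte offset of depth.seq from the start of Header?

4

Meta: window at 0 (size 4, align 4) → ends 4; seq at 4 (size 2, align 2) → ends 6; pad 2 to align 8 for src; src at 8 (size 8, align 8) → ends 16; ack at 16 (size 4, align 4) → ends 20; tail pad 4 to reach multiple of 8; total 24 bytes, alignment 8
depth at 0 (size 24, align 2) → ends 24
within Meta: seq at 4
0 + 4 = 4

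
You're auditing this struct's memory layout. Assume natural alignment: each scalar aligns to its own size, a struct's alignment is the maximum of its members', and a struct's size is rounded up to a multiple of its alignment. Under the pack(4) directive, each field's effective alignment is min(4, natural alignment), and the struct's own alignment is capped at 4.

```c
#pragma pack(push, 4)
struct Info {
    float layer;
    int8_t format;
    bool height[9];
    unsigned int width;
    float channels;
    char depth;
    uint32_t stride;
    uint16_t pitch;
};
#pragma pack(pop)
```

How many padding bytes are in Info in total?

layer at 0 (size 4, align 4) → ends 4
format at 4 (size 1, align 1) → ends 5
height at 5 (size 9, align 1) → ends 14
pad 2 to align 4 for width
width at 16 (size 4, align 4) → ends 20
channels at 20 (size 4, align 4) → ends 24
depth at 24 (size 1, align 1) → ends 25
pad 3 to align 4 for stride
stride at 28 (size 4, align 4) → ends 32
pitch at 32 (size 2, align 2) → ends 34
tail pad 2 to reach multiple of 4
total 36 bytes, alignment 4
data bytes 29, size 36 → padding 7

7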